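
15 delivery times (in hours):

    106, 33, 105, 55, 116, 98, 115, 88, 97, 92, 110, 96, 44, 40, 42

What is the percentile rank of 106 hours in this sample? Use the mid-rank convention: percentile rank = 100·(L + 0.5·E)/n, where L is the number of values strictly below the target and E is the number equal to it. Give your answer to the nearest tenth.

76.7

Sorted: 33, 40, 42, 44, 55, 88, 92, 96, 97, 98, 105, 106, 110, 115, 116.
Count below 106: L = 11; count equal: E = 1; n = 15.
Percentile rank = 100·(11 + 0.5·1)/15 = 100·11.5/15 = 76.67.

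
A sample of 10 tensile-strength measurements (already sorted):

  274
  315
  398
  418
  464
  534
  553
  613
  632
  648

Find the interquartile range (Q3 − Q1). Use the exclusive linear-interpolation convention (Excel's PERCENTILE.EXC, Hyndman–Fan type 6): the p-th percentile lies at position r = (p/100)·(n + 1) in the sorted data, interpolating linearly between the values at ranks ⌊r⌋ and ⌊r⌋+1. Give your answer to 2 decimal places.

240.50

n = 10.
P25: r = 2.75; ranks 2–3 are 315, 398; interpolating gives 377.25.
P75: r = 8.25; ranks 8–9 are 613, 632; interpolating gives 617.75.
Difference: 617.75 − 377.25 = 240.5.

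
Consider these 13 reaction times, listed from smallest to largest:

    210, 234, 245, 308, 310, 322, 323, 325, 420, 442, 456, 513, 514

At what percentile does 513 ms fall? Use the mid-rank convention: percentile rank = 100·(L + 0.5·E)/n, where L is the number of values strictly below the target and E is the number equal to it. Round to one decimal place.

88.5

Count below 513: L = 11; count equal: E = 1; n = 13.
Percentile rank = 100·(11 + 0.5·1)/13 = 100·11.5/13 = 88.46.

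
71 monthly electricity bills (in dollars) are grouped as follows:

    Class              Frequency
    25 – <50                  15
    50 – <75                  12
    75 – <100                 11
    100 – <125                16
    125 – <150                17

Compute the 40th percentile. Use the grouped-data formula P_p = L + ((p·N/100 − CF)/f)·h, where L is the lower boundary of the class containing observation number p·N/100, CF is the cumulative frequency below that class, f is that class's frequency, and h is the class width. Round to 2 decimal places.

N = 71; target position k = 40/100 · 71 = 28.4.
Cumulative frequencies: 15, 27, 38, 54, 71.
Observation 28.4 falls in the class 75 – <100.
L = 75, CF = 27, f = 11, h = 25.
P40 = 75 + ((28.4 − 27)/11)·25 = 75 + 3.18182 = 78.1818.

78.18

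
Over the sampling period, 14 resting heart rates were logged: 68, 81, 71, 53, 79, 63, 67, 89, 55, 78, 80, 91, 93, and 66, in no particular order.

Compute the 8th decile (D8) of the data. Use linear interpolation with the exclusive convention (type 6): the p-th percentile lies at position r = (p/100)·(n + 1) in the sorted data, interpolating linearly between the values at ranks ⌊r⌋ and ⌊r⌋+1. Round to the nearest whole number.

89

Sorted: 53, 55, 63, 66, 67, 68, 71, 78, 79, 80, 81, 89, 91, 93.
n = 14.
r = (80/100)·(14 + 1) = 12.
r is an integer, so P80 is the value at rank 12: 89.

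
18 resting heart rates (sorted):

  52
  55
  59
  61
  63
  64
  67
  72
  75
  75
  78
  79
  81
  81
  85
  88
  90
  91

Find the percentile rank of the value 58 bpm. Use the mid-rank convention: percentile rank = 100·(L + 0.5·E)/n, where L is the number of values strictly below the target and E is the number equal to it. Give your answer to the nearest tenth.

Count below 58: L = 2; count equal: E = 0; n = 18.
Percentile rank = 100·(2 + 0.5·0)/18 = 100·2/18 = 11.11.

11.1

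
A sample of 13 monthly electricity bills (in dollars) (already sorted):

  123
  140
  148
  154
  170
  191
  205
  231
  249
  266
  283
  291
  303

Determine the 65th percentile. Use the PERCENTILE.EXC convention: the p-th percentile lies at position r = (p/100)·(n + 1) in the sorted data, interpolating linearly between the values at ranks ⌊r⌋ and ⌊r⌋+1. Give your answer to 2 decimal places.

250.70

n = 13.
r = (65/100)·(13 + 1) = 9.1.
Rank 9 is 249 and rank 10 is 266.
Interpolate: 249 + 0.1·(266 − 249) = 249 + 0.1·17 = 250.7.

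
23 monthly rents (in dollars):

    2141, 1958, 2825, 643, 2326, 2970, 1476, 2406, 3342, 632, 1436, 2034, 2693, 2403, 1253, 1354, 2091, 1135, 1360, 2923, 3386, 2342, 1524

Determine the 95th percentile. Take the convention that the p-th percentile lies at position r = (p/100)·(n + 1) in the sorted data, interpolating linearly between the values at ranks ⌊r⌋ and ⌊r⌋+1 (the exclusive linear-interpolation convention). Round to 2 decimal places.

Sorted: 632, 643, 1135, 1253, 1354, 1360, 1436, 1476, 1524, 1958, 2034, 2091, 2141, 2326, 2342, 2403, 2406, 2693, 2825, 2923, 2970, 3342, 3386.
n = 23.
r = (95/100)·(23 + 1) = 22.8.
Rank 22 is 3342 and rank 23 is 3386.
Interpolate: 3342 + 0.8·(3386 − 3342) = 3342 + 0.8·44 = 3377.2.

3377.20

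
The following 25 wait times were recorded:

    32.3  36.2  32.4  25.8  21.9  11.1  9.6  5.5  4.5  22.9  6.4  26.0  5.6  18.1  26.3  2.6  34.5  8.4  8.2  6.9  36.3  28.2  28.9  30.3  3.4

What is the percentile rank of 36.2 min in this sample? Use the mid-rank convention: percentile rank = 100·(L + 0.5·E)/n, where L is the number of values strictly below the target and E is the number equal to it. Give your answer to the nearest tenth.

94.0

Sorted: 2.6, 3.4, 4.5, 5.5, 5.6, 6.4, 6.9, 8.2, 8.4, 9.6, 11.1, 18.1, 21.9, 22.9, 25.8, 26.0, 26.3, 28.2, 28.9, 30.3, 32.3, 32.4, 34.5, 36.2, 36.3.
Count below 36.2: L = 23; count equal: E = 1; n = 25.
Percentile rank = 100·(23 + 0.5·1)/25 = 100·23.5/25 = 94.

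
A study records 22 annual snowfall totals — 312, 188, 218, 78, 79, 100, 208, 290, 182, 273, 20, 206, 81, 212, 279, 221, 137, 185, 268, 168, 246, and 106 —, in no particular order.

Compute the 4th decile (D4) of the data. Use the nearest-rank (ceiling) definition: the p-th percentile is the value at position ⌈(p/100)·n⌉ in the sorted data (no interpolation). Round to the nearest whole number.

182

Sorted: 20, 78, 79, 81, 100, 106, 137, 168, 182, 185, 188, 206, 208, 212, 218, 221, 246, 268, 273, 279, 290, 312.
n = 22.
Position = ⌈40/100 · 22⌉ = ⌈8.8⌉ = 9.
The value at rank 9 is 182.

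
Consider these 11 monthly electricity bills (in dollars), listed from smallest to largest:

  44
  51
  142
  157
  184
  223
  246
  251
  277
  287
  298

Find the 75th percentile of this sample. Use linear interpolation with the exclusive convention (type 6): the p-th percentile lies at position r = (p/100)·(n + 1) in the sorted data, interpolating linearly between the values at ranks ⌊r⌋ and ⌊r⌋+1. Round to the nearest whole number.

277

n = 11.
r = (75/100)·(11 + 1) = 9.
r is an integer, so P75 is the value at rank 9: 277.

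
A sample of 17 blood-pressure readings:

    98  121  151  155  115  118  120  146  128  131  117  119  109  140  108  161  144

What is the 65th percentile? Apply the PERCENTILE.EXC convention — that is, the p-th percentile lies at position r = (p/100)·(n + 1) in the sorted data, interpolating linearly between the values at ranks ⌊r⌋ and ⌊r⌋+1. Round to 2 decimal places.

Sorted: 98, 108, 109, 115, 117, 118, 119, 120, 121, 128, 131, 140, 144, 146, 151, 155, 161.
n = 17.
r = (65/100)·(17 + 1) = 11.7.
Rank 11 is 131 and rank 12 is 140.
Interpolate: 131 + 0.7·(140 − 131) = 131 + 0.7·9 = 137.3.

137.30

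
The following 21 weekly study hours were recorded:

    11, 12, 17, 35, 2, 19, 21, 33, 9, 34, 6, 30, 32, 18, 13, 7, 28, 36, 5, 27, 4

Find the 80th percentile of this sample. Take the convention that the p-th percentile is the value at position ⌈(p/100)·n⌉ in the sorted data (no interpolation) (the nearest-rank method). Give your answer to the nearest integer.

Sorted: 2, 4, 5, 6, 7, 9, 11, 12, 13, 17, 18, 19, 21, 27, 28, 30, 32, 33, 34, 35, 36.
n = 21.
Position = ⌈80/100 · 21⌉ = ⌈16.8⌉ = 17.
The value at rank 17 is 32.

32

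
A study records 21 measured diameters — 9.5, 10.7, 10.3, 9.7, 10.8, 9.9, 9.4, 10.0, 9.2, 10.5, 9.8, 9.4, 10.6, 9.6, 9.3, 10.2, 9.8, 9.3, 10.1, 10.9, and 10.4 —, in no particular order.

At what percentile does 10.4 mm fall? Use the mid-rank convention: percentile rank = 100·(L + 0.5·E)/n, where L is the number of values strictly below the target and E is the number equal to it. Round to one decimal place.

Sorted: 9.2, 9.3, 9.3, 9.4, 9.4, 9.5, 9.6, 9.7, 9.8, 9.8, 9.9, 10.0, 10.1, 10.2, 10.3, 10.4, 10.5, 10.6, 10.7, 10.8, 10.9.
Count below 10.4: L = 15; count equal: E = 1; n = 21.
Percentile rank = 100·(15 + 0.5·1)/21 = 100·15.5/21 = 73.81.

73.8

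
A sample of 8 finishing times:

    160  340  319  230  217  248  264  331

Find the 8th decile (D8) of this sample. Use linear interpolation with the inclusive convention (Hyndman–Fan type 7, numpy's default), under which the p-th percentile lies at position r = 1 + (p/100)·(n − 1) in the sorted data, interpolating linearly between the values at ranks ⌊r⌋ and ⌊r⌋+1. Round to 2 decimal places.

Sorted: 160, 217, 230, 248, 264, 319, 331, 340.
n = 8.
r = 1 + (80/100)·(8 − 1) = 1 + 5.6 = 6.6.
Rank 6 is 319 and rank 7 is 331.
Interpolate: 319 + 0.6·(331 − 319) = 319 + 0.6·12 = 326.2.

326.20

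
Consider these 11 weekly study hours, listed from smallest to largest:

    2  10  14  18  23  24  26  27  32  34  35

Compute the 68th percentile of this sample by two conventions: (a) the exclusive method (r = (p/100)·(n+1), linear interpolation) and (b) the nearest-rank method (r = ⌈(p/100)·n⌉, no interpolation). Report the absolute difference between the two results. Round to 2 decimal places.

n = 11.
(a) r = 8.16; between ranks 8 (27) and 9 (32): 27.8.
(b) the nearest-rank method: rank 8 → 27.
|27.8 − 27| = 0.8.

0.80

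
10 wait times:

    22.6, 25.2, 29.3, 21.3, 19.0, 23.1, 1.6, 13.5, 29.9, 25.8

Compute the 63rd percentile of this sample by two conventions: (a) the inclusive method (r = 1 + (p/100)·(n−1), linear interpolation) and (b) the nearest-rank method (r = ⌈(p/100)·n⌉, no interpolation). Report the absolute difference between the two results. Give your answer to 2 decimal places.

Sorted: 1.6, 13.5, 19.0, 21.3, 22.6, 23.1, 25.2, 25.8, 29.3, 29.9.
n = 10.
(a) r = 6.67; between ranks 6 (23.1) and 7 (25.2): 24.507.
(b) the nearest-rank method: rank 7 → 25.2.
|24.507 − 25.2| = 0.693.

0.69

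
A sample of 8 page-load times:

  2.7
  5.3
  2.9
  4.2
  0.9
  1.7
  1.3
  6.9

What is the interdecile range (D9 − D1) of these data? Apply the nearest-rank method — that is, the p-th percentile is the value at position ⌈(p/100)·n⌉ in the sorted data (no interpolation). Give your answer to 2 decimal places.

Sorted: 0.9, 1.3, 1.7, 2.7, 2.9, 4.2, 5.3, 6.9.
n = 8.
P10: rank ⌈10/100·8⌉ = 1 → 0.9.
P90: rank ⌈90/100·8⌉ = 8 → 6.9.
Difference: 6.9 − 0.9 = 6.

6.00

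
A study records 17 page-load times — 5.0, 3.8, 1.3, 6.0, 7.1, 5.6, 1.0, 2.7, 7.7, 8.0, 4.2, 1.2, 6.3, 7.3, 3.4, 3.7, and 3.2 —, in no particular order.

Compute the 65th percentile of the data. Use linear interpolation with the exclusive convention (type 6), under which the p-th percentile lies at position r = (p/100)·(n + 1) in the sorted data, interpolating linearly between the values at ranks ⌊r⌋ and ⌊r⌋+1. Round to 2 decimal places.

5.88

Sorted: 1.0, 1.2, 1.3, 2.7, 3.2, 3.4, 3.7, 3.8, 4.2, 5.0, 5.6, 6.0, 6.3, 7.1, 7.3, 7.7, 8.0.
n = 17.
r = (65/100)·(17 + 1) = 11.7.
Rank 11 is 5.6 and rank 12 is 6.0.
Interpolate: 5.6 + 0.7·(6.0 − 5.6) = 5.6 + 0.7·0.4 = 5.88.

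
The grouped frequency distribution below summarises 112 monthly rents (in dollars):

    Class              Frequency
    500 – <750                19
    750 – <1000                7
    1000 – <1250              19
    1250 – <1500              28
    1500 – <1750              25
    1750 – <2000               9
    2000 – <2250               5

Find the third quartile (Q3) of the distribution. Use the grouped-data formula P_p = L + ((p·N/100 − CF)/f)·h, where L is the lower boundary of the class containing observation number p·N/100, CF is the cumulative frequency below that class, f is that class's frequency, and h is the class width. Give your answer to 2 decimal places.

N = 112; target position k = 75/100 · 112 = 84.
Cumulative frequencies: 19, 26, 45, 73, 98, 107, 112.
Observation 84 falls in the class 1500 – <1750.
L = 1500, CF = 73, f = 25, h = 250.
P75 = 1500 + ((84 − 73)/25)·250 = 1500 + 110 = 1610.

1610.00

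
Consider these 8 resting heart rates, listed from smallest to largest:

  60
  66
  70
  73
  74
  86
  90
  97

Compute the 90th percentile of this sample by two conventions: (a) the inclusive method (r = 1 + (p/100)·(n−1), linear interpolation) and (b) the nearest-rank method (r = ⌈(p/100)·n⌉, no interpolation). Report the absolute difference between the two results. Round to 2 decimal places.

n = 8.
(a) r = 7.3; between ranks 7 (90) and 8 (97): 92.1.
(b) the nearest-rank method: rank 8 → 97.
|92.1 − 97| = 4.9.

4.90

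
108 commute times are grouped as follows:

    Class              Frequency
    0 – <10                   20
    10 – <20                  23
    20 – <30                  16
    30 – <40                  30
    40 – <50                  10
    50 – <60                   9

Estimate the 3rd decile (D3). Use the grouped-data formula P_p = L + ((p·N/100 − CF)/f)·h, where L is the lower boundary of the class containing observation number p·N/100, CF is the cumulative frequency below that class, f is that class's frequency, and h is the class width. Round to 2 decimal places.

15.39

N = 108; target position k = 30/100 · 108 = 32.4.
Cumulative frequencies: 20, 43, 59, 89, 99, 108.
Observation 32.4 falls in the class 10 – <20.
L = 10, CF = 20, f = 23, h = 10.
P30 = 10 + ((32.4 − 20)/23)·10 = 10 + 5.3913 = 15.3913.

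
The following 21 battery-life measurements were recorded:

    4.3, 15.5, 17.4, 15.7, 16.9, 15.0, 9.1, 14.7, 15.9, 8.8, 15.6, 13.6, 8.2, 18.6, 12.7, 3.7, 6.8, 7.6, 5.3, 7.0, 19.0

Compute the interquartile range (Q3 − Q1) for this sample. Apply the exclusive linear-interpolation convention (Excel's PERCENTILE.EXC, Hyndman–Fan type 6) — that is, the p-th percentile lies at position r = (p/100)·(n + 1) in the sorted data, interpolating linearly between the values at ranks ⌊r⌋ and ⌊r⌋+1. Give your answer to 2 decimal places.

Sorted: 3.7, 4.3, 5.3, 6.8, 7.0, 7.6, 8.2, 8.8, 9.1, 12.7, 13.6, 14.7, 15.0, 15.5, 15.6, 15.7, 15.9, 16.9, 17.4, 18.6, 19.0.
n = 21.
P25: r = 5.5; ranks 5–6 are 7.0, 7.6; interpolating gives 7.3.
P75: r = 16.5; ranks 16–17 are 15.7, 15.9; interpolating gives 15.8.
Difference: 15.8 − 7.3 = 8.5.

8.50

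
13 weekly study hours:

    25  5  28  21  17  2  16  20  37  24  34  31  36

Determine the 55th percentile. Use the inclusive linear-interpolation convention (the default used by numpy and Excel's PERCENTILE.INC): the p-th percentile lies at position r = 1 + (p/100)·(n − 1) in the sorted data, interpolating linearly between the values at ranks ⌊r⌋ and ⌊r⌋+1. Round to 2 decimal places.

24.60

Sorted: 2, 5, 16, 17, 20, 21, 24, 25, 28, 31, 34, 36, 37.
n = 13.
r = 1 + (55/100)·(13 − 1) = 1 + 6.6 = 7.6.
Rank 7 is 24 and rank 8 is 25.
Interpolate: 24 + 0.6·(25 − 24) = 24 + 0.6·1 = 24.6.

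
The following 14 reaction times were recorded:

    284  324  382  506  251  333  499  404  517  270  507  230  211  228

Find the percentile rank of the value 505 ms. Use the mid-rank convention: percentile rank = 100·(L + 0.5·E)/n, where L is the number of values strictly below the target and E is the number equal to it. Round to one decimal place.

Sorted: 211, 228, 230, 251, 270, 284, 324, 333, 382, 404, 499, 506, 507, 517.
Count below 505: L = 11; count equal: E = 0; n = 14.
Percentile rank = 100·(11 + 0.5·0)/14 = 100·11/14 = 78.57.

78.6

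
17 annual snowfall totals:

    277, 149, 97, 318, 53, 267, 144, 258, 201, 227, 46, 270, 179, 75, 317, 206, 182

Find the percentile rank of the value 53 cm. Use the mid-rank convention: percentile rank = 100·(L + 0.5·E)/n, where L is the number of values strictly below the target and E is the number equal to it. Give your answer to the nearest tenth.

Sorted: 46, 53, 75, 97, 144, 149, 179, 182, 201, 206, 227, 258, 267, 270, 277, 317, 318.
Count below 53: L = 1; count equal: E = 1; n = 17.
Percentile rank = 100·(1 + 0.5·1)/17 = 100·1.5/17 = 8.824.

8.8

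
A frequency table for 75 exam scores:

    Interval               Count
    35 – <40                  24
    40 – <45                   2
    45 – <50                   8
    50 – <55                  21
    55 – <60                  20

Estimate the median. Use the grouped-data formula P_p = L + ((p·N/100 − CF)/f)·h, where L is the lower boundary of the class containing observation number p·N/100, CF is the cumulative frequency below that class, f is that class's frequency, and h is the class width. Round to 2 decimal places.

50.83

N = 75; target position k = 50/100 · 75 = 37.5.
Cumulative frequencies: 24, 26, 34, 55, 75.
Observation 37.5 falls in the class 50 – <55.
L = 50, CF = 34, f = 21, h = 5.
P50 = 50 + ((37.5 − 34)/21)·5 = 50 + 0.833333 = 50.8333.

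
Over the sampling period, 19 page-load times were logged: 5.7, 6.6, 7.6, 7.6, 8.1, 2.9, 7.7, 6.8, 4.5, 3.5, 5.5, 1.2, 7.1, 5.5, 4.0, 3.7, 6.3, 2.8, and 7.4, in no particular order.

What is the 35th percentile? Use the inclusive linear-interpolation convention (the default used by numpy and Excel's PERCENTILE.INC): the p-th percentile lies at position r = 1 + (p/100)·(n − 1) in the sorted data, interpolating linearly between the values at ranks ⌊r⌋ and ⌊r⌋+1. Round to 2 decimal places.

Sorted: 1.2, 2.8, 2.9, 3.5, 3.7, 4.0, 4.5, 5.5, 5.5, 5.7, 6.3, 6.6, 6.8, 7.1, 7.4, 7.6, 7.6, 7.7, 8.1.
n = 19.
r = 1 + (35/100)·(19 − 1) = 1 + 6.3 = 7.3.
Rank 7 is 4.5 and rank 8 is 5.5.
Interpolate: 4.5 + 0.3·(5.5 − 4.5) = 4.5 + 0.3·1 = 4.8.

4.80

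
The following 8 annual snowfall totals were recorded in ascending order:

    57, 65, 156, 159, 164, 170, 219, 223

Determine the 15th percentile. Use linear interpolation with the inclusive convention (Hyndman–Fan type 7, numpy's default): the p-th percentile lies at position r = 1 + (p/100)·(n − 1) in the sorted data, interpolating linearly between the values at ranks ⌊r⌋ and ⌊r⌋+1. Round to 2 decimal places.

n = 8.
r = 1 + (15/100)·(8 − 1) = 1 + 1.05 = 2.05.
Rank 2 is 65 and rank 3 is 156.
Interpolate: 65 + 0.05·(156 − 65) = 65 + 0.05·91 = 69.55.

69.55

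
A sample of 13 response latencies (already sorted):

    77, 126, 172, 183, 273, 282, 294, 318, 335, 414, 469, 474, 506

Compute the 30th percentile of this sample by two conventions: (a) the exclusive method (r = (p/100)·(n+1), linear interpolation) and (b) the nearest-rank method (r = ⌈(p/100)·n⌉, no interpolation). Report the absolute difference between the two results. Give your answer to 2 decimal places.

n = 13.
(a) r = 4.2; between ranks 4 (183) and 5 (273): 201.
(b) the nearest-rank method: rank 4 → 183.
|201 − 183| = 18.

18.00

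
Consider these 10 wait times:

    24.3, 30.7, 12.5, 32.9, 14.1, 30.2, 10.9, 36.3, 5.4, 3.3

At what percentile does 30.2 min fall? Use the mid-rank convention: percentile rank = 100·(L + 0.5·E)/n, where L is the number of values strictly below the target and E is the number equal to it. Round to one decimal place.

65.0

Sorted: 3.3, 5.4, 10.9, 12.5, 14.1, 24.3, 30.2, 30.7, 32.9, 36.3.
Count below 30.2: L = 6; count equal: E = 1; n = 10.
Percentile rank = 100·(6 + 0.5·1)/10 = 100·6.5/10 = 65.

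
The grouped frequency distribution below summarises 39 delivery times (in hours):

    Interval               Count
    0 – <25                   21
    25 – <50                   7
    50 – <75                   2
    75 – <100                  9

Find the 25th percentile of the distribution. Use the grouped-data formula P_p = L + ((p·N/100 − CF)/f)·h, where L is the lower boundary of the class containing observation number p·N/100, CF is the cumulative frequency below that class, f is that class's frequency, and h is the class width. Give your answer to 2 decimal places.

11.61

N = 39; target position k = 25/100 · 39 = 9.75.
Cumulative frequencies: 21, 28, 30, 39.
Observation 9.75 falls in the class 0 – <25.
L = 0, CF = 0, f = 21, h = 25.
P25 = 0 + ((9.75 − 0)/21)·25 = 0 + 11.6071 = 11.6071.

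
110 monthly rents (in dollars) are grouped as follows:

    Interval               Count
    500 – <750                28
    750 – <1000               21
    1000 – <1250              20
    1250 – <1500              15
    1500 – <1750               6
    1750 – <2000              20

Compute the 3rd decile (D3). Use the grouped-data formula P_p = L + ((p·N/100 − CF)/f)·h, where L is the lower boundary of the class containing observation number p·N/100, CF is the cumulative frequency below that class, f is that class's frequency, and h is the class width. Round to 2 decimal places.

N = 110; target position k = 30/100 · 110 = 33.
Cumulative frequencies: 28, 49, 69, 84, 90, 110.
Observation 33 falls in the class 750 – <1000.
L = 750, CF = 28, f = 21, h = 250.
P30 = 750 + ((33 − 28)/21)·250 = 750 + 59.5238 = 809.524.

809.52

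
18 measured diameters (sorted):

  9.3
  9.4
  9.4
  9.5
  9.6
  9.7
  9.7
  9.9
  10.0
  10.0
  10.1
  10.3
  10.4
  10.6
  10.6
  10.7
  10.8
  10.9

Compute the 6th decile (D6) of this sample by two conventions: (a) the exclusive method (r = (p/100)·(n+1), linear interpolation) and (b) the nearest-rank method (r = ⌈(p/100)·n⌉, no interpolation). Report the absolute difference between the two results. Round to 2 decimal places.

0.08

n = 18.
(a) r = 11.4; between ranks 11 (10.1) and 12 (10.3): 10.18.
(b) the nearest-rank method: rank 11 → 10.1.
|10.18 − 10.1| = 0.08.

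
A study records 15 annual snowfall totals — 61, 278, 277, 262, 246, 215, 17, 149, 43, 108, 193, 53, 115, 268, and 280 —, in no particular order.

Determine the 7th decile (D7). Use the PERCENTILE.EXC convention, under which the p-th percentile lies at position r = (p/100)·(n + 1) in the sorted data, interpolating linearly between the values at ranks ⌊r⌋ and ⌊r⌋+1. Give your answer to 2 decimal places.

263.20

Sorted: 17, 43, 53, 61, 108, 115, 149, 193, 215, 246, 262, 268, 277, 278, 280.
n = 15.
r = (70/100)·(15 + 1) = 11.2.
Rank 11 is 262 and rank 12 is 268.
Interpolate: 262 + 0.2·(268 − 262) = 262 + 0.2·6 = 263.2.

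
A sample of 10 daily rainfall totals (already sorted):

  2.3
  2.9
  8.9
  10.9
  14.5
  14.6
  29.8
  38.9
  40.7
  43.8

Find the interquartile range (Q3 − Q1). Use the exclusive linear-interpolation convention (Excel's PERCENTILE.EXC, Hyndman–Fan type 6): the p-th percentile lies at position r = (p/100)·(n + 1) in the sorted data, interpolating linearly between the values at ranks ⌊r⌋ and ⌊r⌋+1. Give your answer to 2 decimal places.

31.95

n = 10.
P25: r = 2.75; ranks 2–3 are 2.9, 8.9; interpolating gives 7.4.
P75: r = 8.25; ranks 8–9 are 38.9, 40.7; interpolating gives 39.35.
Difference: 39.35 − 7.4 = 31.95.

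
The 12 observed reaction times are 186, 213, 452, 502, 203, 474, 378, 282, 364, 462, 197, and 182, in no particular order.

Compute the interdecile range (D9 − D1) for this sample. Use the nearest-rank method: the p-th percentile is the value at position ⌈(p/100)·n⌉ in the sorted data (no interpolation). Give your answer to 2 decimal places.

288.00

Sorted: 182, 186, 197, 203, 213, 282, 364, 378, 452, 462, 474, 502.
n = 12.
P10: rank ⌈10/100·12⌉ = 2 → 186.
P90: rank ⌈90/100·12⌉ = 11 → 474.
Difference: 474 − 186 = 288.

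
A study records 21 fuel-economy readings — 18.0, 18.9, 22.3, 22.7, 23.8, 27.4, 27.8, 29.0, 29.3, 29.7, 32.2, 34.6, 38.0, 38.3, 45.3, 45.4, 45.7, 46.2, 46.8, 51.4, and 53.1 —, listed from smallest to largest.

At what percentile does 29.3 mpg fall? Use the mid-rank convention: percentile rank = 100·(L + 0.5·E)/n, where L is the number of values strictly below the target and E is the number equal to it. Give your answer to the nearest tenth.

40.5

Count below 29.3: L = 8; count equal: E = 1; n = 21.
Percentile rank = 100·(8 + 0.5·1)/21 = 100·8.5/21 = 40.48.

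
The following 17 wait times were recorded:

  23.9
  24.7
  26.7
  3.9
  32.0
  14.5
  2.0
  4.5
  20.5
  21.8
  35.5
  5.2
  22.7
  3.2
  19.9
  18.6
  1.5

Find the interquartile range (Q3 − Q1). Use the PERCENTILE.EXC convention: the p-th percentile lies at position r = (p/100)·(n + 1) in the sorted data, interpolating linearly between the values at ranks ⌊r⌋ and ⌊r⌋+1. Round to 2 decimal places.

20.10

Sorted: 1.5, 2.0, 3.2, 3.9, 4.5, 5.2, 14.5, 18.6, 19.9, 20.5, 21.8, 22.7, 23.9, 24.7, 26.7, 32.0, 35.5.
n = 17.
P25: r = 4.5; ranks 4–5 are 3.9, 4.5; interpolating gives 4.2.
P75: r = 13.5; ranks 13–14 are 23.9, 24.7; interpolating gives 24.3.
Difference: 24.3 − 4.2 = 20.1.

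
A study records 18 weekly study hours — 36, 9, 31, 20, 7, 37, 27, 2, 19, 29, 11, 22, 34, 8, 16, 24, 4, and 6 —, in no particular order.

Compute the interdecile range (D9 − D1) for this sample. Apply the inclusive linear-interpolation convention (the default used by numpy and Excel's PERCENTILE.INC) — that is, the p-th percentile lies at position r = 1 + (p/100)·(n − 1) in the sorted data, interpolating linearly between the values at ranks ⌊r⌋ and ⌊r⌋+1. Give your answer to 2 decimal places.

Sorted: 2, 4, 6, 7, 8, 9, 11, 16, 19, 20, 22, 24, 27, 29, 31, 34, 36, 37.
n = 18.
P10: r = 2.7; ranks 2–3 are 4, 6; interpolating gives 5.4.
P90: r = 16.3; ranks 16–17 are 34, 36; interpolating gives 34.6.
Difference: 34.6 − 5.4 = 29.2.

29.20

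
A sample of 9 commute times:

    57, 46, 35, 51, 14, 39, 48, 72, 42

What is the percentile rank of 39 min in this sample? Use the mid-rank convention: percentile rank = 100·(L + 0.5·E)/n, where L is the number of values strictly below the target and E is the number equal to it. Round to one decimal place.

Sorted: 14, 35, 39, 42, 46, 48, 51, 57, 72.
Count below 39: L = 2; count equal: E = 1; n = 9.
Percentile rank = 100·(2 + 0.5·1)/9 = 100·2.5/9 = 27.78.

27.8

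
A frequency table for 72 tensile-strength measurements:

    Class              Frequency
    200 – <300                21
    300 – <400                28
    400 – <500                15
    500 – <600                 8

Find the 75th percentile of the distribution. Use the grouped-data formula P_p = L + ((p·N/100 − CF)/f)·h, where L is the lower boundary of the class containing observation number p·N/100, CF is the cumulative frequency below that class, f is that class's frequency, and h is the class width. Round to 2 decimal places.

N = 72; target position k = 75/100 · 72 = 54.
Cumulative frequencies: 21, 49, 64, 72.
Observation 54 falls in the class 400 – <500.
L = 400, CF = 49, f = 15, h = 100.
P75 = 400 + ((54 − 49)/15)·100 = 400 + 33.3333 = 433.333.

433.33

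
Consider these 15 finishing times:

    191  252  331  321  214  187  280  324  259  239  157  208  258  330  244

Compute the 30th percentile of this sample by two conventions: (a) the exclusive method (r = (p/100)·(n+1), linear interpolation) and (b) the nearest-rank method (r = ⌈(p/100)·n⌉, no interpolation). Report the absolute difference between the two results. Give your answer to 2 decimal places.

Sorted: 157, 187, 191, 208, 214, 239, 244, 252, 258, 259, 280, 321, 324, 330, 331.
n = 15.
(a) r = 4.8; between ranks 4 (208) and 5 (214): 212.8.
(b) the nearest-rank method: rank 5 → 214.
|212.8 − 214| = 1.2.

1.20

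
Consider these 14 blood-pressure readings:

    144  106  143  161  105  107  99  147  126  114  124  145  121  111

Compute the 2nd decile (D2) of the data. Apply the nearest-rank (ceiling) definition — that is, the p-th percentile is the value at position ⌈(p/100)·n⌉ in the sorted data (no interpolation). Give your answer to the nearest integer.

106

Sorted: 99, 105, 106, 107, 111, 114, 121, 124, 126, 143, 144, 145, 147, 161.
n = 14.
Position = ⌈20/100 · 14⌉ = ⌈2.8⌉ = 3.
The value at rank 3 is 106.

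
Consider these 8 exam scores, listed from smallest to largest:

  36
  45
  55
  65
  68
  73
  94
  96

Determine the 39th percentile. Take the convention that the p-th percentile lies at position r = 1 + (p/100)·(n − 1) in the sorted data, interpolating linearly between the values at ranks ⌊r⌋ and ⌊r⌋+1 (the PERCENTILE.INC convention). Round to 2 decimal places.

62.30

n = 8.
r = 1 + (39/100)·(8 − 1) = 1 + 2.73 = 3.73.
Rank 3 is 55 and rank 4 is 65.
Interpolate: 55 + 0.73·(65 − 55) = 55 + 0.73·10 = 62.3.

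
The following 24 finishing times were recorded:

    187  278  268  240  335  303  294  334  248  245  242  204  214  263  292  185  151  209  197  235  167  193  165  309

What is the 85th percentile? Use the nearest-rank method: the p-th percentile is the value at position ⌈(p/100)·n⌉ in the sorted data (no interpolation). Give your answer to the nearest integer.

Sorted: 151, 165, 167, 185, 187, 193, 197, 204, 209, 214, 235, 240, 242, 245, 248, 263, 268, 278, 292, 294, 303, 309, 334, 335.
n = 24.
Position = ⌈85/100 · 24⌉ = ⌈20.4⌉ = 21.
The value at rank 21 is 303.

303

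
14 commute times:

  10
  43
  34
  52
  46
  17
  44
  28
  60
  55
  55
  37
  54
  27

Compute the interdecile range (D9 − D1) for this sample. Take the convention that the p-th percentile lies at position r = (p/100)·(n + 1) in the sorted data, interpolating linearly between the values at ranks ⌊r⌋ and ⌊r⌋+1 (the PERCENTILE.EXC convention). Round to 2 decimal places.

44.00

Sorted: 10, 17, 27, 28, 34, 37, 43, 44, 46, 52, 54, 55, 55, 60.
n = 14.
P10: r = 1.5; ranks 1–2 are 10, 17; interpolating gives 13.5.
P90: r = 13.5; ranks 13–14 are 55, 60; interpolating gives 57.5.
Difference: 57.5 − 13.5 = 44.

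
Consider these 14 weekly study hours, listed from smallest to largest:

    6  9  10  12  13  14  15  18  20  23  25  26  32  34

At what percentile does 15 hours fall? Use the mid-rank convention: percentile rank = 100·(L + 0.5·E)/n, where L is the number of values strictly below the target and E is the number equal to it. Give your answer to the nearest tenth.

Count below 15: L = 6; count equal: E = 1; n = 14.
Percentile rank = 100·(6 + 0.5·1)/14 = 100·6.5/14 = 46.43.

46.4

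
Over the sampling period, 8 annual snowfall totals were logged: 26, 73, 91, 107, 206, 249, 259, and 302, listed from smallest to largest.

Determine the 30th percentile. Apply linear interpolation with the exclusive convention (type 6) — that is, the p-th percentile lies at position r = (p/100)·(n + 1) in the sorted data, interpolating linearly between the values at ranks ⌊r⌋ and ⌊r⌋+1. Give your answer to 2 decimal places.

n = 8.
r = (30/100)·(8 + 1) = 2.7.
Rank 2 is 73 and rank 3 is 91.
Interpolate: 73 + 0.7·(91 − 73) = 73 + 0.7·18 = 85.6.

85.60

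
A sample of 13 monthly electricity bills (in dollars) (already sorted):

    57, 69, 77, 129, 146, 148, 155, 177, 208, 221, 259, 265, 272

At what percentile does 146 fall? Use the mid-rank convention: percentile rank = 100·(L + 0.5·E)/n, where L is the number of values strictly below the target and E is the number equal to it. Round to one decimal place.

Count below 146: L = 4; count equal: E = 1; n = 13.
Percentile rank = 100·(4 + 0.5·1)/13 = 100·4.5/13 = 34.62.

34.6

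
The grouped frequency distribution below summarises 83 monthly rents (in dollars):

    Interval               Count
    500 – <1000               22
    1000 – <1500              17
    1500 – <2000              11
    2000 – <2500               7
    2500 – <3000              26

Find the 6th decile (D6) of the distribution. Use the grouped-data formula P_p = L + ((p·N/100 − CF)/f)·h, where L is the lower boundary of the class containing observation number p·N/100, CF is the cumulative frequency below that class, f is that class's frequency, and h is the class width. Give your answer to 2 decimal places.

N = 83; target position k = 60/100 · 83 = 49.8.
Cumulative frequencies: 22, 39, 50, 57, 83.
Observation 49.8 falls in the class 1500 – <2000.
L = 1500, CF = 39, f = 11, h = 500.
P60 = 1500 + ((49.8 − 39)/11)·500 = 1500 + 490.909 = 1990.91.

1990.91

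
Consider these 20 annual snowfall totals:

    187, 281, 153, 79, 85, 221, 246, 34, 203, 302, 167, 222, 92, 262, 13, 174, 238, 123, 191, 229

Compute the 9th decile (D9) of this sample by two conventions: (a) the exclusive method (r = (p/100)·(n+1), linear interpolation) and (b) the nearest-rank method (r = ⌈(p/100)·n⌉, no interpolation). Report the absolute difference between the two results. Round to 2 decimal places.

17.10

Sorted: 13, 34, 79, 85, 92, 123, 153, 167, 174, 187, 191, 203, 221, 222, 229, 238, 246, 262, 281, 302.
n = 20.
(a) r = 18.9; between ranks 18 (262) and 19 (281): 279.1.
(b) the nearest-rank method: rank 18 → 262.
|279.1 − 262| = 17.1.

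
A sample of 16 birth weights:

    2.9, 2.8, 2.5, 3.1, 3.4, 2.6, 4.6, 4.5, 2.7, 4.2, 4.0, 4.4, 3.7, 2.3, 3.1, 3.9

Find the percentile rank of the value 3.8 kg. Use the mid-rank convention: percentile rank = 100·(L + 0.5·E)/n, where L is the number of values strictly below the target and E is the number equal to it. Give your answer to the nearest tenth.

62.5

Sorted: 2.3, 2.5, 2.6, 2.7, 2.8, 2.9, 3.1, 3.1, 3.4, 3.7, 3.9, 4.0, 4.2, 4.4, 4.5, 4.6.
Count below 3.8: L = 10; count equal: E = 0; n = 16.
Percentile rank = 100·(10 + 0.5·0)/16 = 100·10/16 = 62.5.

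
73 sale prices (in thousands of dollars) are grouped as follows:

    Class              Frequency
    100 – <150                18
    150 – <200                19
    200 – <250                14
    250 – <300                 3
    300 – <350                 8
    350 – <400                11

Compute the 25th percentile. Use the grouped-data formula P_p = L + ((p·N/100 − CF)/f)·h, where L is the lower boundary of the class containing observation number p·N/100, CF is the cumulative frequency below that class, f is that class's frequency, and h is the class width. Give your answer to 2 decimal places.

N = 73; target position k = 25/100 · 73 = 18.25.
Cumulative frequencies: 18, 37, 51, 54, 62, 73.
Observation 18.25 falls in the class 150 – <200.
L = 150, CF = 18, f = 19, h = 50.
P25 = 150 + ((18.25 − 18)/19)·50 = 150 + 0.657895 = 150.658.

150.66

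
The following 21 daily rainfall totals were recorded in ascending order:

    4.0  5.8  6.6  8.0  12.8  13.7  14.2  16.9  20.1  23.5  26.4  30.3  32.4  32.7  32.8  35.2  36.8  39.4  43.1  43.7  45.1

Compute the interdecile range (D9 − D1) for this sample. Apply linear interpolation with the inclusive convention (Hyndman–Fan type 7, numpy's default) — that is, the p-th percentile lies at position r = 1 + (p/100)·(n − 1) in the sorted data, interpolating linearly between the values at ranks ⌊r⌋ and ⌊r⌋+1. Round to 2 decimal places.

36.50

n = 21.
P10: r = 3 (integer) → 6.6.
P90: r = 19 (integer) → 43.1.
Difference: 43.1 − 6.6 = 36.5.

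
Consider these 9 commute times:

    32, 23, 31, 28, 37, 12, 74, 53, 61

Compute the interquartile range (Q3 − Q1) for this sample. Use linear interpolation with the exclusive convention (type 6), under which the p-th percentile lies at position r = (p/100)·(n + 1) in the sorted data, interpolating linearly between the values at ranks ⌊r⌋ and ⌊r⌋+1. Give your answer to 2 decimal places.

31.50

Sorted: 12, 23, 28, 31, 32, 37, 53, 61, 74.
n = 9.
P25: r = 2.5; ranks 2–3 are 23, 28; interpolating gives 25.5.
P75: r = 7.5; ranks 7–8 are 53, 61; interpolating gives 57.
Difference: 57 − 25.5 = 31.5.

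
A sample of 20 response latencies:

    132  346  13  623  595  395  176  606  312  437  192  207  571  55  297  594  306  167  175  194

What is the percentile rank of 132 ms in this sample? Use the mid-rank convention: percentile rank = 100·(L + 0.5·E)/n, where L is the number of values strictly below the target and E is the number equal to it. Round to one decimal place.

Sorted: 13, 55, 132, 167, 175, 176, 192, 194, 207, 297, 306, 312, 346, 395, 437, 571, 594, 595, 606, 623.
Count below 132: L = 2; count equal: E = 1; n = 20.
Percentile rank = 100·(2 + 0.5·1)/20 = 100·2.5/20 = 12.5.

12.5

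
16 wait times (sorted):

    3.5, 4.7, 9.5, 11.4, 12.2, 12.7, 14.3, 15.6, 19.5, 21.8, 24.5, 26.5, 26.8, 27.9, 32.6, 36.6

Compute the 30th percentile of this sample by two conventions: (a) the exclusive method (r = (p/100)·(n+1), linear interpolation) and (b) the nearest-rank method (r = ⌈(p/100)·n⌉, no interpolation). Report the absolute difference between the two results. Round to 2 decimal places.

0.05

n = 16.
(a) r = 5.1; between ranks 5 (12.2) and 6 (12.7): 12.25.
(b) the nearest-rank method: rank 5 → 12.2.
|12.25 − 12.2| = 0.05.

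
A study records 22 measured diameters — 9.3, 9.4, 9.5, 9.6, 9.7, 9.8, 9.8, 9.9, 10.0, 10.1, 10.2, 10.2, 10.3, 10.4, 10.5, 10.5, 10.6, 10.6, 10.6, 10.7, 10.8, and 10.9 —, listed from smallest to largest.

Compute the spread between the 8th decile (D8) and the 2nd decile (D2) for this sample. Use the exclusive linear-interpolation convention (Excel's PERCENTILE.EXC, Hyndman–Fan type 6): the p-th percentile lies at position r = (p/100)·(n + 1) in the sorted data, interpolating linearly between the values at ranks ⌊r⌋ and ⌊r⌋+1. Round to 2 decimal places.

n = 22.
P20: r = 4.6; ranks 4–5 are 9.6, 9.7; interpolating gives 9.66.
P80: r = 18.4; ranks 18–19 are 10.6, 10.6; interpolating gives 10.6.
Difference: 10.6 − 9.66 = 0.94.

0.94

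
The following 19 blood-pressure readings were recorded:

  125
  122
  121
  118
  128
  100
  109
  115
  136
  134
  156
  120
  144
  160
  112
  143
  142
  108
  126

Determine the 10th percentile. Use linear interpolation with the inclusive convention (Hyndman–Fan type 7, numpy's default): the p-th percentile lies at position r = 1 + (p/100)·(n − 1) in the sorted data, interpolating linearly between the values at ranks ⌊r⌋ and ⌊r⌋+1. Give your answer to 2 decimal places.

108.80

Sorted: 100, 108, 109, 112, 115, 118, 120, 121, 122, 125, 126, 128, 134, 136, 142, 143, 144, 156, 160.
n = 19.
r = 1 + (10/100)·(19 − 1) = 1 + 1.8 = 2.8.
Rank 2 is 108 and rank 3 is 109.
Interpolate: 108 + 0.8·(109 − 108) = 108 + 0.8·1 = 108.8.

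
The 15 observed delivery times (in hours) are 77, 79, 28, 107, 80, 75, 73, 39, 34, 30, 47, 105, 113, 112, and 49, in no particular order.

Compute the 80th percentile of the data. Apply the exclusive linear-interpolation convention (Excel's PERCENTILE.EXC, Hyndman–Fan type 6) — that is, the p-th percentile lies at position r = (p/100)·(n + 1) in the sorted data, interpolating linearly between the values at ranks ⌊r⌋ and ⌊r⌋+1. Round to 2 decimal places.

106.60

Sorted: 28, 30, 34, 39, 47, 49, 73, 75, 77, 79, 80, 105, 107, 112, 113.
n = 15.
r = (80/100)·(15 + 1) = 12.8.
Rank 12 is 105 and rank 13 is 107.
Interpolate: 105 + 0.8·(107 − 105) = 105 + 0.8·2 = 106.6.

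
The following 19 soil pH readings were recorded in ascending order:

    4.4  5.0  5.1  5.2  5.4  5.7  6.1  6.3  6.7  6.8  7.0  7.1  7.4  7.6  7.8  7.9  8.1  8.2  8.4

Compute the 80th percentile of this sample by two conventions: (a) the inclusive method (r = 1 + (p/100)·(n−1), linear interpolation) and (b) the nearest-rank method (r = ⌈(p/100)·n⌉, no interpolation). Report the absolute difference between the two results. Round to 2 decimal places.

0.06

n = 19.
(a) r = 15.4; between ranks 15 (7.8) and 16 (7.9): 7.84.
(b) the nearest-rank method: rank 16 → 7.9.
|7.84 − 7.9| = 0.06.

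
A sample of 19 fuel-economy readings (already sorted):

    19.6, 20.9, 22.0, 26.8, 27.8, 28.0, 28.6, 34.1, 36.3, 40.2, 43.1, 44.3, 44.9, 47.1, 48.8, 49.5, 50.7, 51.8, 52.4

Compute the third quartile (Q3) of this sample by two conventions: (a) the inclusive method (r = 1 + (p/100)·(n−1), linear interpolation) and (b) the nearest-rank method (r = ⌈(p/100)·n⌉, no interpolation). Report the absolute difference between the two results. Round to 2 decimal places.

n = 19.
(a) r = 14.5; between ranks 14 (47.1) and 15 (48.8): 47.95.
(b) the nearest-rank method: rank 15 → 48.8.
|47.95 − 48.8| = 0.85.

0.85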